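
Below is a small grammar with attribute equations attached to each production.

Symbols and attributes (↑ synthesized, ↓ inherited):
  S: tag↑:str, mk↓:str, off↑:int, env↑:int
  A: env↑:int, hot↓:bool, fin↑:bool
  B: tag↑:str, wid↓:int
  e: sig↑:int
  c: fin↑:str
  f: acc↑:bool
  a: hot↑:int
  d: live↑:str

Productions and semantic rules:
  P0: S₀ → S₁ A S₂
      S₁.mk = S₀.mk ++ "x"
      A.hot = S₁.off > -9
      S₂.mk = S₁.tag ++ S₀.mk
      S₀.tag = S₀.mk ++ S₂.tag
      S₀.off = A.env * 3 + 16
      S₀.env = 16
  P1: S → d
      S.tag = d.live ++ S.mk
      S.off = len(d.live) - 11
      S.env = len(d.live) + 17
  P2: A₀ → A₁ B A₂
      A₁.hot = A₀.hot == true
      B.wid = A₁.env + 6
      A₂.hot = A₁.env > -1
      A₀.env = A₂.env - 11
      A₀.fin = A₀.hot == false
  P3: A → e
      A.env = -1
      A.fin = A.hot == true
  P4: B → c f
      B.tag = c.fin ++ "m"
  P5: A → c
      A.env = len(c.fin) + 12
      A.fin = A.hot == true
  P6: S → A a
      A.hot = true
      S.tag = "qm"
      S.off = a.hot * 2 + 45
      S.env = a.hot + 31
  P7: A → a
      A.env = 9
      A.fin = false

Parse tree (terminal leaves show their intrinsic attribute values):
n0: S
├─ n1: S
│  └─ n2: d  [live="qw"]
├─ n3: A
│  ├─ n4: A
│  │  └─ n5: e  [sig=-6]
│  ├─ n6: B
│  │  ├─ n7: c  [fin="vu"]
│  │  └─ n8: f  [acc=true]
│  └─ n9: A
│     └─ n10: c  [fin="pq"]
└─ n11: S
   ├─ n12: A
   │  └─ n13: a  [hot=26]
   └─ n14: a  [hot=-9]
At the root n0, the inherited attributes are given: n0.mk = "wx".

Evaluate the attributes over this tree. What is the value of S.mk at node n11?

"qwwxxwx"

1. n0.mk = "wx"  [given at root]
2. n1.mk = "wxx"  [S₀.mk ++ "x"]
3. n2.live = "qw"  [terminal]
4. n1.tag = "qwwxx"  [d.live ++ S.mk]
5. n1.off = -9  [len(d.live) - 11]
6. n1.env = 19  [len(d.live) + 17]
7. n3.hot = false  [S₁.off > -9]
8. n4.hot = false  [A₀.hot == true]
9. n5.sig = -6  [terminal]
10. n4.env = -1  [-1]
11. n4.fin = false  [A.hot == true]
12. n6.wid = 5  [A₁.env + 6]
13. n7.fin = "vu"  [terminal]
14. n8.acc = true  [terminal]
15. n6.tag = "vum"  [c.fin ++ "m"]
16. n9.hot = false  [A₁.env > -1]
17. n10.fin = "pq"  [terminal]
18. n9.env = 14  [len(c.fin) + 12]
19. n9.fin = false  [A.hot == true]
20. n3.env = 3  [A₂.env - 11]
21. n3.fin = true  [A₀.hot == false]
22. n11.mk = "qwwxxwx"  [S₁.tag ++ S₀.mk]
23. n12.hot = true  [true]
24. n13.hot = 26  [terminal]
25. n12.env = 9  [9]
26. n12.fin = false  [false]
27. n14.hot = -9  [terminal]
28. n11.tag = "qm"  ["qm"]
29. n11.off = 27  [a.hot * 2 + 45]
30. n11.env = 22  [a.hot + 31]
31. n0.tag = "wxqm"  [S₀.mk ++ S₂.tag]
32. n0.off = 25  [A.env * 3 + 16]
33. n0.env = 16  [16]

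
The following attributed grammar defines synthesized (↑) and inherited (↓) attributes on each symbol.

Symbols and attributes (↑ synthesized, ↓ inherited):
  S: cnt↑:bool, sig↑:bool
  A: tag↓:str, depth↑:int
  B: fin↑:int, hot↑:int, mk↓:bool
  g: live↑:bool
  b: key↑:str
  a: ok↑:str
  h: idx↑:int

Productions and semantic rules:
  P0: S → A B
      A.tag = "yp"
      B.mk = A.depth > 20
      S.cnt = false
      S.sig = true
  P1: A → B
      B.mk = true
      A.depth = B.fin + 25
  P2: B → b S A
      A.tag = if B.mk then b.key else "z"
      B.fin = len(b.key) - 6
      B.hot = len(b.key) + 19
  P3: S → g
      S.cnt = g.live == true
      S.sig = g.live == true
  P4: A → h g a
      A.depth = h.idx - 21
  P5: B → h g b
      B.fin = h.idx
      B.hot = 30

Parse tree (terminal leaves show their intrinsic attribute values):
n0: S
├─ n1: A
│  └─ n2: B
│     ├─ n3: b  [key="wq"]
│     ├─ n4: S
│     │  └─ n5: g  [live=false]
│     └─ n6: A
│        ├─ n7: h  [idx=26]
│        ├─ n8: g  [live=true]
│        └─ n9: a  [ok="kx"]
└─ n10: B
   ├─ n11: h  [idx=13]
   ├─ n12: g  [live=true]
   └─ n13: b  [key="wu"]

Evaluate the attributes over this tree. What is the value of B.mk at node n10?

true

1. n1.tag = "yp"  ["yp"]
2. n2.mk = true  [true]
3. n3.key = "wq"  [terminal]
4. n5.live = false  [terminal]
5. n4.cnt = false  [g.live == true]
6. n4.sig = false  [g.live == true]
7. n6.tag = "wq"  [if B.mk then b.key else "z"]
8. n7.idx = 26  [terminal]
9. n8.live = true  [terminal]
10. n9.ok = "kx"  [terminal]
11. n6.depth = 5  [h.idx - 21]
12. n2.fin = -4  [len(b.key) - 6]
13. n2.hot = 21  [len(b.key) + 19]
14. n1.depth = 21  [B.fin + 25]
15. n10.mk = true  [A.depth > 20]
16. n11.idx = 13  [terminal]
17. n12.live = true  [terminal]
18. n13.key = "wu"  [terminal]
19. n10.fin = 13  [h.idx]
20. n10.hot = 30  [30]
21. n0.cnt = false  [false]
22. n0.sig = true  [true]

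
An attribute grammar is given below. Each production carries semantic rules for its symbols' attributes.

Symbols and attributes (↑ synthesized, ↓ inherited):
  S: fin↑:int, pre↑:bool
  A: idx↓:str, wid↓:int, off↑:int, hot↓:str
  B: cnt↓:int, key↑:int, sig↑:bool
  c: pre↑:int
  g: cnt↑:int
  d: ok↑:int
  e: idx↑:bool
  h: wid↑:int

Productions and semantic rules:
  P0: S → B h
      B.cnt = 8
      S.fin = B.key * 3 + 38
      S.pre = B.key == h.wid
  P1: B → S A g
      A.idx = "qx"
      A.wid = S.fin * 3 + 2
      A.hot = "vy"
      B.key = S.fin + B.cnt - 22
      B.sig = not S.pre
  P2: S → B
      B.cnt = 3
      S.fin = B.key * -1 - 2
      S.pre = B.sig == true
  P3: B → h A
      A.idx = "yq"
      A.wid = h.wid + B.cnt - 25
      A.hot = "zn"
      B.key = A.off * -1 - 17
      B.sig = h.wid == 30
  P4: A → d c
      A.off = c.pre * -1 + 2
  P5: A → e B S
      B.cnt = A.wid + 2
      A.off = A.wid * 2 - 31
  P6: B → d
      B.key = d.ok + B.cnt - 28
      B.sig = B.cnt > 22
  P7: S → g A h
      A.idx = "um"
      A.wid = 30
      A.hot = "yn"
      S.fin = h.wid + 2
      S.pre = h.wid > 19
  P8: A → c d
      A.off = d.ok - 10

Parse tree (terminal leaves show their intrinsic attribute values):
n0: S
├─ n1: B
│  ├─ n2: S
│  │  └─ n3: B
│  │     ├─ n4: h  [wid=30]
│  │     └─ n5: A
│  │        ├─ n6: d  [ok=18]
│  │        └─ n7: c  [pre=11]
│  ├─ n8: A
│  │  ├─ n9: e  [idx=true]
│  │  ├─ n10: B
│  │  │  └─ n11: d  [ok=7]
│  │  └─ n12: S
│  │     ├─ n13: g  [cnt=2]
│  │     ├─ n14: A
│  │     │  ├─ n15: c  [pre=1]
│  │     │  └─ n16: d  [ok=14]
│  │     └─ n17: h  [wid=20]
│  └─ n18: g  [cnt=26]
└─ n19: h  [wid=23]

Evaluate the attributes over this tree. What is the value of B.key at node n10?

1. n1.cnt = 8  [8]
2. n3.cnt = 3  [3]
3. n4.wid = 30  [terminal]
4. n5.idx = "yq"  ["yq"]
5. n5.wid = 8  [h.wid + B.cnt - 25]
6. n5.hot = "zn"  ["zn"]
7. n6.ok = 18  [terminal]
8. n7.pre = 11  [terminal]
9. n5.off = -9  [c.pre * -1 + 2]
10. n3.key = -8  [A.off * -1 - 17]
11. n3.sig = true  [h.wid == 30]
12. n2.fin = 6  [B.key * -1 - 2]
13. n2.pre = true  [B.sig == true]
14. n8.idx = "qx"  ["qx"]
15. n8.wid = 20  [S.fin * 3 + 2]
16. n8.hot = "vy"  ["vy"]
17. n9.idx = true  [terminal]
18. n10.cnt = 22  [A.wid + 2]
19. n11.ok = 7  [terminal]
20. n10.key = 1  [d.ok + B.cnt - 28]
21. n10.sig = false  [B.cnt > 22]
22. n13.cnt = 2  [terminal]
23. n14.idx = "um"  ["um"]
24. n14.wid = 30  [30]
25. n14.hot = "yn"  ["yn"]
26. n15.pre = 1  [terminal]
27. n16.ok = 14  [terminal]
28. n14.off = 4  [d.ok - 10]
29. n17.wid = 20  [terminal]
30. n12.fin = 22  [h.wid + 2]
31. n12.pre = true  [h.wid > 19]
32. n8.off = 9  [A.wid * 2 - 31]
33. n18.cnt = 26  [terminal]
34. n1.key = -8  [S.fin + B.cnt - 22]
35. n1.sig = false  [not S.pre]
36. n19.wid = 23  [terminal]
37. n0.fin = 14  [B.key * 3 + 38]
38. n0.pre = false  [B.key == h.wid]

1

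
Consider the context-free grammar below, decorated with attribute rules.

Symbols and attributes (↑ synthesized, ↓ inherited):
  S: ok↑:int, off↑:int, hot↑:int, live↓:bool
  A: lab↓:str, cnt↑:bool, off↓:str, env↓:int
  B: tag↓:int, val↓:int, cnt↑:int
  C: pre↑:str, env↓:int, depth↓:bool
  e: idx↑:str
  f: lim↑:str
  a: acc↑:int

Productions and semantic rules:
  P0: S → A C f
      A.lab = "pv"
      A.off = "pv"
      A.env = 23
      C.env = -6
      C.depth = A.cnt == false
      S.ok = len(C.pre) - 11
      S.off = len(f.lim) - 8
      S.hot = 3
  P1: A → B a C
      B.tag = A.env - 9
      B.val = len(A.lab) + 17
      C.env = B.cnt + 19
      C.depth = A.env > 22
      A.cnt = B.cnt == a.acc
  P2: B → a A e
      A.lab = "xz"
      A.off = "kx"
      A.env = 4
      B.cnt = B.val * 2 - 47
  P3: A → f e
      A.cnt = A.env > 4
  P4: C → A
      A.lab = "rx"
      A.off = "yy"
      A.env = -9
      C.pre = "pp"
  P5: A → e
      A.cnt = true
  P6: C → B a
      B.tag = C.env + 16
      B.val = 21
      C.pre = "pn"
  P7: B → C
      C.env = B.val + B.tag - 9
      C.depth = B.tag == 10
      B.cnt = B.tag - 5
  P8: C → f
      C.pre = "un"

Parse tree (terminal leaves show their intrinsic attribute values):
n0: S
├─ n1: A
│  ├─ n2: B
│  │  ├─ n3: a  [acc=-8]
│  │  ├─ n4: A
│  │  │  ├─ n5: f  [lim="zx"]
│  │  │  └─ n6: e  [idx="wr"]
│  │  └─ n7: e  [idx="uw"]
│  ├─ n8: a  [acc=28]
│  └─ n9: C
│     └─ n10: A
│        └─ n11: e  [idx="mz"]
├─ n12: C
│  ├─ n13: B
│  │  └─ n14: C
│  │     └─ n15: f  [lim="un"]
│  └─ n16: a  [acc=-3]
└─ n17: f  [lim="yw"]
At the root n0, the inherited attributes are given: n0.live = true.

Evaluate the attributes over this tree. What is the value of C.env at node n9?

10

1. n0.live = true  [given at root]
2. n1.lab = "pv"  ["pv"]
3. n1.off = "pv"  ["pv"]
4. n1.env = 23  [23]
5. n2.tag = 14  [A.env - 9]
6. n2.val = 19  [len(A.lab) + 17]
7. n3.acc = -8  [terminal]
8. n4.lab = "xz"  ["xz"]
9. n4.off = "kx"  ["kx"]
10. n4.env = 4  [4]
11. n5.lim = "zx"  [terminal]
12. n6.idx = "wr"  [terminal]
13. n4.cnt = false  [A.env > 4]
14. n7.idx = "uw"  [terminal]
15. n2.cnt = -9  [B.val * 2 - 47]
16. n8.acc = 28  [terminal]
17. n9.env = 10  [B.cnt + 19]
18. n9.depth = true  [A.env > 22]
19. n10.lab = "rx"  ["rx"]
20. n10.off = "yy"  ["yy"]
21. n10.env = -9  [-9]
22. n11.idx = "mz"  [terminal]
23. n10.cnt = true  [true]
24. n9.pre = "pp"  ["pp"]
25. n1.cnt = false  [B.cnt == a.acc]
26. n12.env = -6  [-6]
27. n12.depth = true  [A.cnt == false]
28. n13.tag = 10  [C.env + 16]
29. n13.val = 21  [21]
30. n14.env = 22  [B.val + B.tag - 9]
31. n14.depth = true  [B.tag == 10]
32. n15.lim = "un"  [terminal]
33. n14.pre = "un"  ["un"]
34. n13.cnt = 5  [B.tag - 5]
35. n16.acc = -3  [terminal]
36. n12.pre = "pn"  ["pn"]
37. n17.lim = "yw"  [terminal]
38. n0.ok = -9  [len(C.pre) - 11]
39. n0.off = -6  [len(f.lim) - 8]
40. n0.hot = 3  [3]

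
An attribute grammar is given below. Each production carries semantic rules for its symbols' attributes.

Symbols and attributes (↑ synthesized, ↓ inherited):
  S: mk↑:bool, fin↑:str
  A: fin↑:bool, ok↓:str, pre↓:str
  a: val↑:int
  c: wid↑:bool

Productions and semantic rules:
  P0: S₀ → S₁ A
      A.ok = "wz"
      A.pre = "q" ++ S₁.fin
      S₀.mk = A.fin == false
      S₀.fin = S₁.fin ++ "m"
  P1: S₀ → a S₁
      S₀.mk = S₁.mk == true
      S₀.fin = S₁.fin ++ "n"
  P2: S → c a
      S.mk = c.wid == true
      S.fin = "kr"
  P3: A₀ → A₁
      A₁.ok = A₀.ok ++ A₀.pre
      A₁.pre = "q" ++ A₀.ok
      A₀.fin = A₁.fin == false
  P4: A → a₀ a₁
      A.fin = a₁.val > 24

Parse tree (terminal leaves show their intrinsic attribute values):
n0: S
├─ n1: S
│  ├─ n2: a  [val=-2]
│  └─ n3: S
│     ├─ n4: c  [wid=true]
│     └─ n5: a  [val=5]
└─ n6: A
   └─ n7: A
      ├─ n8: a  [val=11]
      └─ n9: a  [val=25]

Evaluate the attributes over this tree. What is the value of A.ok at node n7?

1. n2.val = -2  [terminal]
2. n4.wid = true  [terminal]
3. n5.val = 5  [terminal]
4. n3.mk = true  [c.wid == true]
5. n3.fin = "kr"  ["kr"]
6. n1.mk = true  [S₁.mk == true]
7. n1.fin = "krn"  [S₁.fin ++ "n"]
8. n6.ok = "wz"  ["wz"]
9. n6.pre = "qkrn"  ["q" ++ S₁.fin]
10. n7.ok = "wzqkrn"  [A₀.ok ++ A₀.pre]
11. n7.pre = "qwz"  ["q" ++ A₀.ok]
12. n8.val = 11  [terminal]
13. n9.val = 25  [terminal]
14. n7.fin = true  [a₁.val > 24]
15. n6.fin = false  [A₁.fin == false]
16. n0.mk = true  [A.fin == false]
17. n0.fin = "krnm"  [S₁.fin ++ "m"]

"wzqkrn"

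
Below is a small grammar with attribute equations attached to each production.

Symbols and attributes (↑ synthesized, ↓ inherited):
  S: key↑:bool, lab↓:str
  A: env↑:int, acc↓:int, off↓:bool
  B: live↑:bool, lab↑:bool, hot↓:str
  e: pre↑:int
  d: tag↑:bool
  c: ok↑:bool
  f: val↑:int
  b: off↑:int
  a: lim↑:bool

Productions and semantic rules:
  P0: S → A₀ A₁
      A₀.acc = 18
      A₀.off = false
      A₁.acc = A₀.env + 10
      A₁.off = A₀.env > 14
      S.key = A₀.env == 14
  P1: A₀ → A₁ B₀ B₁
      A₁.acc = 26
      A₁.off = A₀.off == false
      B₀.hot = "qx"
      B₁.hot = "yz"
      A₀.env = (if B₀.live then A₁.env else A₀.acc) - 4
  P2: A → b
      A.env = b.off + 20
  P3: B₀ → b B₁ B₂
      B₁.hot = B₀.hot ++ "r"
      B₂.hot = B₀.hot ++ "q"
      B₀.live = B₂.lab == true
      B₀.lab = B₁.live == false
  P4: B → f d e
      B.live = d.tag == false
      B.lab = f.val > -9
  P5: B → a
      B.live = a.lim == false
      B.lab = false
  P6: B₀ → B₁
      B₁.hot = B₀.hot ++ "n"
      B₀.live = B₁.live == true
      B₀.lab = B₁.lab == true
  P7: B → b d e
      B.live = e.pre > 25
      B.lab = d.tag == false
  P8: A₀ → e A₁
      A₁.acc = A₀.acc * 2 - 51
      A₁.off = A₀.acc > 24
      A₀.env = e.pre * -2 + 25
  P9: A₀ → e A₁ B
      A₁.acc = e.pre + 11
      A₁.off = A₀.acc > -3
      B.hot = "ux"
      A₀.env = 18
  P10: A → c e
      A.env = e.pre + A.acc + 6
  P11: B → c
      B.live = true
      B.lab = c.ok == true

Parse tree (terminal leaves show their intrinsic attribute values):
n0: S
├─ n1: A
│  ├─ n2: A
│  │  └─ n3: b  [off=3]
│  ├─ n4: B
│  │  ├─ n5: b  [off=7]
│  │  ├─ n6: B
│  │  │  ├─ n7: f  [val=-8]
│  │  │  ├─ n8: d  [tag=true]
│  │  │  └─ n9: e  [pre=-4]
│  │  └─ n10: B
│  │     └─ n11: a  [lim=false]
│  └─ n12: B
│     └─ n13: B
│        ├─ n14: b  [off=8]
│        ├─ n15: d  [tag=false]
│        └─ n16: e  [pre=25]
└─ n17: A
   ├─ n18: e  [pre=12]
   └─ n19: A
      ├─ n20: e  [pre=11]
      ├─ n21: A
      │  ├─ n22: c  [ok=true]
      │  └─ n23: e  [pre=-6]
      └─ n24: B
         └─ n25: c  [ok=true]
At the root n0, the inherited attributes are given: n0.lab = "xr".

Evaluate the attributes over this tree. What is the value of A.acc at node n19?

1. n0.lab = "xr"  [given at root]
2. n1.acc = 18  [18]
3. n1.off = false  [false]
4. n2.acc = 26  [26]
5. n2.off = true  [A₀.off == false]
6. n3.off = 3  [terminal]
7. n2.env = 23  [b.off + 20]
8. n4.hot = "qx"  ["qx"]
9. n5.off = 7  [terminal]
10. n6.hot = "qxr"  [B₀.hot ++ "r"]
11. n7.val = -8  [terminal]
12. n8.tag = true  [terminal]
13. n9.pre = -4  [terminal]
14. n6.live = false  [d.tag == false]
15. n6.lab = true  [f.val > -9]
16. n10.hot = "qxq"  [B₀.hot ++ "q"]
17. n11.lim = false  [terminal]
18. n10.live = true  [a.lim == false]
19. n10.lab = false  [false]
20. n4.live = false  [B₂.lab == true]
21. n4.lab = true  [B₁.live == false]
22. n12.hot = "yz"  ["yz"]
23. n13.hot = "yzn"  [B₀.hot ++ "n"]
24. n14.off = 8  [terminal]
25. n15.tag = false  [terminal]
26. n16.pre = 25  [terminal]
27. n13.live = false  [e.pre > 25]
28. n13.lab = true  [d.tag == false]
29. n12.live = false  [B₁.live == true]
30. n12.lab = true  [B₁.lab == true]
31. n1.env = 14  [(if B₀.live then A₁.env else A₀.acc) - 4]
32. n17.acc = 24  [A₀.env + 10]
33. n17.off = false  [A₀.env > 14]
34. n18.pre = 12  [terminal]
35. n19.acc = -3  [A₀.acc * 2 - 51]
36. n19.off = false  [A₀.acc > 24]
37. n20.pre = 11  [terminal]
38. n21.acc = 22  [e.pre + 11]
39. n21.off = false  [A₀.acc > -3]
40. n22.ok = true  [terminal]
41. n23.pre = -6  [terminal]
42. n21.env = 22  [e.pre + A.acc + 6]
43. n24.hot = "ux"  ["ux"]
44. n25.ok = true  [terminal]
45. n24.live = true  [true]
46. n24.lab = true  [c.ok == true]
47. n19.env = 18  [18]
48. n17.env = 1  [e.pre * -2 + 25]
49. n0.key = true  [A₀.env == 14]

-3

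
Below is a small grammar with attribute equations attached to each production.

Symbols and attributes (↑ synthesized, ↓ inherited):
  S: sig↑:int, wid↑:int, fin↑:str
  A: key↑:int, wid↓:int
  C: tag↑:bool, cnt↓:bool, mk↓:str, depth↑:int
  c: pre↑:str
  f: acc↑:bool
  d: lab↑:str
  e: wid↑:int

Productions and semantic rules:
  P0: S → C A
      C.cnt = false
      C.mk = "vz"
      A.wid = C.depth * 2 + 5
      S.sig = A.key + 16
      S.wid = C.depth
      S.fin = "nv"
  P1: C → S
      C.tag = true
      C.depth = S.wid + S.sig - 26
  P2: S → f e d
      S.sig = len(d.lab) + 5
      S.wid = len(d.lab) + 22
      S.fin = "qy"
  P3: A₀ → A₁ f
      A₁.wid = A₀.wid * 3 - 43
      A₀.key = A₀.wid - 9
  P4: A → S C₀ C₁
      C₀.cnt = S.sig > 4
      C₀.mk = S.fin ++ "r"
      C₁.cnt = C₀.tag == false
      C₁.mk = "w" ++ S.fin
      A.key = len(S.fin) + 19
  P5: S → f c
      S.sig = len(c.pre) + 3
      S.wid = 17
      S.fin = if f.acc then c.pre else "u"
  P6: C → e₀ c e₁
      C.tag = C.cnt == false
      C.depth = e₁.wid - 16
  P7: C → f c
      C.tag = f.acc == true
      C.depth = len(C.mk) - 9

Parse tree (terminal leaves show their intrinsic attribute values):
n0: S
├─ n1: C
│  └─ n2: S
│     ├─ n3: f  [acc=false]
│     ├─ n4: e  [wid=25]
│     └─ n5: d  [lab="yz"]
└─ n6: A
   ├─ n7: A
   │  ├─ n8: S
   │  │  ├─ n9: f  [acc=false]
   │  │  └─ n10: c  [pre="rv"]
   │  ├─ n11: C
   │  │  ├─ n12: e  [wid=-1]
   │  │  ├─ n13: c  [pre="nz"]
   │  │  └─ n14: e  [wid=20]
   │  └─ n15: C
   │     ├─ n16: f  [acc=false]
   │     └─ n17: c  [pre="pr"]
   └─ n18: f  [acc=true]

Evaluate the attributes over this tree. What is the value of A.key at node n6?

6

1. n1.cnt = false  [false]
2. n1.mk = "vz"  ["vz"]
3. n3.acc = false  [terminal]
4. n4.wid = 25  [terminal]
5. n5.lab = "yz"  [terminal]
6. n2.sig = 7  [len(d.lab) + 5]
7. n2.wid = 24  [len(d.lab) + 22]
8. n2.fin = "qy"  ["qy"]
9. n1.tag = true  [true]
10. n1.depth = 5  [S.wid + S.sig - 26]
11. n6.wid = 15  [C.depth * 2 + 5]
12. n7.wid = 2  [A₀.wid * 3 - 43]
13. n9.acc = false  [terminal]
14. n10.pre = "rv"  [terminal]
15. n8.sig = 5  [len(c.pre) + 3]
16. n8.wid = 17  [17]
17. n8.fin = "u"  [if f.acc then c.pre else "u"]
18. n11.cnt = true  [S.sig > 4]
19. n11.mk = "ur"  [S.fin ++ "r"]
20. n12.wid = -1  [terminal]
21. n13.pre = "nz"  [terminal]
22. n14.wid = 20  [terminal]
23. n11.tag = false  [C.cnt == false]
24. n11.depth = 4  [e₁.wid - 16]
25. n15.cnt = true  [C₀.tag == false]
26. n15.mk = "wu"  ["w" ++ S.fin]
27. n16.acc = false  [terminal]
28. n17.pre = "pr"  [terminal]
29. n15.tag = false  [f.acc == true]
30. n15.depth = -7  [len(C.mk) - 9]
31. n7.key = 20  [len(S.fin) + 19]
32. n18.acc = true  [terminal]
33. n6.key = 6  [A₀.wid - 9]
34. n0.sig = 22  [A.key + 16]
35. n0.wid = 5  [C.depth]
36. n0.fin = "nv"  ["nv"]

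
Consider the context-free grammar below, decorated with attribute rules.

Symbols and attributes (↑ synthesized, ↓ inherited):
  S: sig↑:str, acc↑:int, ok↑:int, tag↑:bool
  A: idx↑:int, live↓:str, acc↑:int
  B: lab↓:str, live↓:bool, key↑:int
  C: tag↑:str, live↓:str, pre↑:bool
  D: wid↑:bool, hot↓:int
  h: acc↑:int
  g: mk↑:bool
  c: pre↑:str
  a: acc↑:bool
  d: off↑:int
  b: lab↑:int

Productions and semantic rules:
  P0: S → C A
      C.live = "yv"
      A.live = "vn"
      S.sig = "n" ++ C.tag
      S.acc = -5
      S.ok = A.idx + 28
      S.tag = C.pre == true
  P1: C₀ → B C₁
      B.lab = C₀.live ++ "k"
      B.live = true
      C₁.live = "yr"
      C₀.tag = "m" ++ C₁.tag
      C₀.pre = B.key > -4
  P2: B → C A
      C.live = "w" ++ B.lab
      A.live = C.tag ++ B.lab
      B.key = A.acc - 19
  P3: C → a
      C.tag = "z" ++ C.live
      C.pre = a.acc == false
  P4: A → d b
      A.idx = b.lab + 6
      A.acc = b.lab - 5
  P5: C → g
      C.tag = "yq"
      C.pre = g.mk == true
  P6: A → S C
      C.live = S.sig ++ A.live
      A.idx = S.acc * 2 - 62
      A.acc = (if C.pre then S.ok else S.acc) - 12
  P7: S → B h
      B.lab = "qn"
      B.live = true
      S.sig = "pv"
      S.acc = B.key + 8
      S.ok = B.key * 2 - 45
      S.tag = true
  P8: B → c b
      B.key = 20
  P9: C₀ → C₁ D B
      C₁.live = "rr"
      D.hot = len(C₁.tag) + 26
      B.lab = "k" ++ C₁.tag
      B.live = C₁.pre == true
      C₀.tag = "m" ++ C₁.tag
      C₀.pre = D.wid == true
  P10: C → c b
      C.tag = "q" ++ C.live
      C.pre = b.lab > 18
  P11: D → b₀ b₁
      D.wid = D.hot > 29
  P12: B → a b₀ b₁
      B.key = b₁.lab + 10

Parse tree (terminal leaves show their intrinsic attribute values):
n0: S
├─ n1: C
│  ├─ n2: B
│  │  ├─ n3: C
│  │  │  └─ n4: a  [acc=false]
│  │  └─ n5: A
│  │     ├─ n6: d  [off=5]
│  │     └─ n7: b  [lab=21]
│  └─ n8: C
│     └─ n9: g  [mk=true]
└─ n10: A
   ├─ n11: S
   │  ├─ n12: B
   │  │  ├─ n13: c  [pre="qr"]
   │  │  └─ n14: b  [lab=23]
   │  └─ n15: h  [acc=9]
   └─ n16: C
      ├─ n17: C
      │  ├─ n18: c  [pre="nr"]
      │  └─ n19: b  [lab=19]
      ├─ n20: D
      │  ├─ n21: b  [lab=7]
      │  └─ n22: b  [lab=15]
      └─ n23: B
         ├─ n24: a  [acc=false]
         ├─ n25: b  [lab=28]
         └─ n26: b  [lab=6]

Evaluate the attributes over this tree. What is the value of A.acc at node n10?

1. n1.live = "yv"  ["yv"]
2. n2.lab = "yvk"  [C₀.live ++ "k"]
3. n2.live = true  [true]
4. n3.live = "wyvk"  ["w" ++ B.lab]
5. n4.acc = false  [terminal]
6. n3.tag = "zwyvk"  ["z" ++ C.live]
7. n3.pre = true  [a.acc == false]
8. n5.live = "zwyvkyvk"  [C.tag ++ B.lab]
9. n6.off = 5  [terminal]
10. n7.lab = 21  [terminal]
11. n5.idx = 27  [b.lab + 6]
12. n5.acc = 16  [b.lab - 5]
13. n2.key = -3  [A.acc - 19]
14. n8.live = "yr"  ["yr"]
15. n9.mk = true  [terminal]
16. n8.tag = "yq"  ["yq"]
17. n8.pre = true  [g.mk == true]
18. n1.tag = "myq"  ["m" ++ C₁.tag]
19. n1.pre = true  [B.key > -4]
20. n10.live = "vn"  ["vn"]
21. n12.lab = "qn"  ["qn"]
22. n12.live = true  [true]
23. n13.pre = "qr"  [terminal]
24. n14.lab = 23  [terminal]
25. n12.key = 20  [20]
26. n15.acc = 9  [terminal]
27. n11.sig = "pv"  ["pv"]
28. n11.acc = 28  [B.key + 8]
29. n11.ok = -5  [B.key * 2 - 45]
30. n11.tag = true  [true]
31. n16.live = "pvvn"  [S.sig ++ A.live]
32. n17.live = "rr"  ["rr"]
33. n18.pre = "nr"  [terminal]
34. n19.lab = 19  [terminal]
35. n17.tag = "qrr"  ["q" ++ C.live]
36. n17.pre = true  [b.lab > 18]
37. n20.hot = 29  [len(C₁.tag) + 26]
38. n21.lab = 7  [terminal]
39. n22.lab = 15  [terminal]
40. n20.wid = false  [D.hot > 29]
41. n23.lab = "kqrr"  ["k" ++ C₁.tag]
42. n23.live = true  [C₁.pre == true]
43. n24.acc = false  [terminal]
44. n25.lab = 28  [terminal]
45. n26.lab = 6  [terminal]
46. n23.key = 16  [b₁.lab + 10]
47. n16.tag = "mqrr"  ["m" ++ C₁.tag]
48. n16.pre = false  [D.wid == true]
49. n10.idx = -6  [S.acc * 2 - 62]
50. n10.acc = 16  [(if C.pre then S.ok else S.acc) - 12]
51. n0.sig = "nmyq"  ["n" ++ C.tag]
52. n0.acc = -5  [-5]
53. n0.ok = 22  [A.idx + 28]
54. n0.tag = true  [C.pre == true]

16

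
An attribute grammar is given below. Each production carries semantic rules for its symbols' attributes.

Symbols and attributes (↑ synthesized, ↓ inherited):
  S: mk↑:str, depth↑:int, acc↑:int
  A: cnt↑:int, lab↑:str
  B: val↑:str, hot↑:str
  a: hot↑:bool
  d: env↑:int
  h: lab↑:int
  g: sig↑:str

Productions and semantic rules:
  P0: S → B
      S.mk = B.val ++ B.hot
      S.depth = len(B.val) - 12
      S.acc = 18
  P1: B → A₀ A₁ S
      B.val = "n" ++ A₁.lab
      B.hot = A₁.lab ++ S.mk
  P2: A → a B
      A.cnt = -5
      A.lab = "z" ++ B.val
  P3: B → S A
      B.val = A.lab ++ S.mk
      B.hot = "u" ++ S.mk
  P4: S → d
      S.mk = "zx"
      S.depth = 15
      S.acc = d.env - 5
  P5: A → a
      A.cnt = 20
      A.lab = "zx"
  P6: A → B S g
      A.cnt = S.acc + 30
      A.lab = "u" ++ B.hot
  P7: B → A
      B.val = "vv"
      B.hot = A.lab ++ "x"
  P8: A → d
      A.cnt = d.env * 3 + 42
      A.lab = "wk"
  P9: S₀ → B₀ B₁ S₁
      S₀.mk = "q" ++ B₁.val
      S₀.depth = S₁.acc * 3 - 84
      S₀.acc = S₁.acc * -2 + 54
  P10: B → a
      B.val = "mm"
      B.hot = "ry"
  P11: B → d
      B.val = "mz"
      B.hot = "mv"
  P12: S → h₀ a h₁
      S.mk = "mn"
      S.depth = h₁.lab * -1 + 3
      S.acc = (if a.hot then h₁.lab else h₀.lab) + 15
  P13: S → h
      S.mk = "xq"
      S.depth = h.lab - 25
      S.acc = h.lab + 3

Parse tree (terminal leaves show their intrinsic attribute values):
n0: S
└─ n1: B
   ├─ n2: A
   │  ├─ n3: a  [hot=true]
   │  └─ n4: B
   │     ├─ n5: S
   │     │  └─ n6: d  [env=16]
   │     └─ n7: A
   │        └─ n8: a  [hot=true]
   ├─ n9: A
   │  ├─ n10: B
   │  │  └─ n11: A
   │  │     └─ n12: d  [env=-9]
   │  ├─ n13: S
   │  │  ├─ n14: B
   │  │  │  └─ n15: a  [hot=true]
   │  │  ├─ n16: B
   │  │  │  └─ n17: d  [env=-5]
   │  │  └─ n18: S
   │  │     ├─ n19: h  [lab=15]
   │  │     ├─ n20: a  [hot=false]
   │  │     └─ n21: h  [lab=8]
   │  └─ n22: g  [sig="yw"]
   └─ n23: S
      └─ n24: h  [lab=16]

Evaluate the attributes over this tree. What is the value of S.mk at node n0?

1. n3.hot = true  [terminal]
2. n6.env = 16  [terminal]
3. n5.mk = "zx"  ["zx"]
4. n5.depth = 15  [15]
5. n5.acc = 11  [d.env - 5]
6. n8.hot = true  [terminal]
7. n7.cnt = 20  [20]
8. n7.lab = "zx"  ["zx"]
9. n4.val = "zxzx"  [A.lab ++ S.mk]
10. n4.hot = "uzx"  ["u" ++ S.mk]
11. n2.cnt = -5  [-5]
12. n2.lab = "zzxzx"  ["z" ++ B.val]
13. n12.env = -9  [terminal]
14. n11.cnt = 15  [d.env * 3 + 42]
15. n11.lab = "wk"  ["wk"]
16. n10.val = "vv"  ["vv"]
17. n10.hot = "wkx"  [A.lab ++ "x"]
18. n15.hot = true  [terminal]
19. n14.val = "mm"  ["mm"]
20. n14.hot = "ry"  ["ry"]
21. n17.env = -5  [terminal]
22. n16.val = "mz"  ["mz"]
23. n16.hot = "mv"  ["mv"]
24. n19.lab = 15  [terminal]
25. n20.hot = false  [terminal]
26. n21.lab = 8  [terminal]
27. n18.mk = "mn"  ["mn"]
28. n18.depth = -5  [h₁.lab * -1 + 3]
29. n18.acc = 30  [(if a.hot then h₁.lab else h₀.lab) + 15]
30. n13.mk = "qmz"  ["q" ++ B₁.val]
31. n13.depth = 6  [S₁.acc * 3 - 84]
32. n13.acc = -6  [S₁.acc * -2 + 54]
33. n22.sig = "yw"  [terminal]
34. n9.cnt = 24  [S.acc + 30]
35. n9.lab = "uwkx"  ["u" ++ B.hot]
36. n24.lab = 16  [terminal]
37. n23.mk = "xq"  ["xq"]
38. n23.depth = -9  [h.lab - 25]
39. n23.acc = 19  [h.lab + 3]
40. n1.val = "nuwkx"  ["n" ++ A₁.lab]
41. n1.hot = "uwkxxq"  [A₁.lab ++ S.mk]
42. n0.mk = "nuwkxuwkxxq"  [B.val ++ B.hot]
43. n0.depth = -7  [len(B.val) - 12]
44. n0.acc = 18  [18]

"nuwkxuwkxxq"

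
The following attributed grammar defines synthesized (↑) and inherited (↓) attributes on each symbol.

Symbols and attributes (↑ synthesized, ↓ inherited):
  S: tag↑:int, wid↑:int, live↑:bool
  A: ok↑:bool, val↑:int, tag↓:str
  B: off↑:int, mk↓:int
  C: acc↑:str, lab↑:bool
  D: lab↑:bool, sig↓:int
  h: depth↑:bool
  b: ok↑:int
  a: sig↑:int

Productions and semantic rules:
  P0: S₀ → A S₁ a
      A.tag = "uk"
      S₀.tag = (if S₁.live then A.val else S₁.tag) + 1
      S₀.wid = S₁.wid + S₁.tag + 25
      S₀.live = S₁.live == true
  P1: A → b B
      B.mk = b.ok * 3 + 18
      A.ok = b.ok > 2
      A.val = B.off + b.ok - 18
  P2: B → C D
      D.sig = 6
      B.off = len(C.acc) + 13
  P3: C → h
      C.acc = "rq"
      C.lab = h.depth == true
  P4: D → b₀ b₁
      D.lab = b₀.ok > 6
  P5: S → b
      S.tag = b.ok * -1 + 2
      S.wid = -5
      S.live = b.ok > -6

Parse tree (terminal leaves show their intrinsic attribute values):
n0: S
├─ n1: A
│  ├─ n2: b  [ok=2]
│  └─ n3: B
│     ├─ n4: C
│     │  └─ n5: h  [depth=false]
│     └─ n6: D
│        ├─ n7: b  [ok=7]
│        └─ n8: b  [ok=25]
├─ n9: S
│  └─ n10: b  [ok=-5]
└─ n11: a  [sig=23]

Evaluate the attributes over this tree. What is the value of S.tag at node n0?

0

1. n1.tag = "uk"  ["uk"]
2. n2.ok = 2  [terminal]
3. n3.mk = 24  [b.ok * 3 + 18]
4. n5.depth = false  [terminal]
5. n4.acc = "rq"  ["rq"]
6. n4.lab = false  [h.depth == true]
7. n6.sig = 6  [6]
8. n7.ok = 7  [terminal]
9. n8.ok = 25  [terminal]
10. n6.lab = true  [b₀.ok > 6]
11. n3.off = 15  [len(C.acc) + 13]
12. n1.ok = false  [b.ok > 2]
13. n1.val = -1  [B.off + b.ok - 18]
14. n10.ok = -5  [terminal]
15. n9.tag = 7  [b.ok * -1 + 2]
16. n9.wid = -5  [-5]
17. n9.live = true  [b.ok > -6]
18. n11.sig = 23  [terminal]
19. n0.tag = 0  [(if S₁.live then A.val else S₁.tag) + 1]
20. n0.wid = 27  [S₁.wid + S₁.tag + 25]
21. n0.live = true  [S₁.live == true]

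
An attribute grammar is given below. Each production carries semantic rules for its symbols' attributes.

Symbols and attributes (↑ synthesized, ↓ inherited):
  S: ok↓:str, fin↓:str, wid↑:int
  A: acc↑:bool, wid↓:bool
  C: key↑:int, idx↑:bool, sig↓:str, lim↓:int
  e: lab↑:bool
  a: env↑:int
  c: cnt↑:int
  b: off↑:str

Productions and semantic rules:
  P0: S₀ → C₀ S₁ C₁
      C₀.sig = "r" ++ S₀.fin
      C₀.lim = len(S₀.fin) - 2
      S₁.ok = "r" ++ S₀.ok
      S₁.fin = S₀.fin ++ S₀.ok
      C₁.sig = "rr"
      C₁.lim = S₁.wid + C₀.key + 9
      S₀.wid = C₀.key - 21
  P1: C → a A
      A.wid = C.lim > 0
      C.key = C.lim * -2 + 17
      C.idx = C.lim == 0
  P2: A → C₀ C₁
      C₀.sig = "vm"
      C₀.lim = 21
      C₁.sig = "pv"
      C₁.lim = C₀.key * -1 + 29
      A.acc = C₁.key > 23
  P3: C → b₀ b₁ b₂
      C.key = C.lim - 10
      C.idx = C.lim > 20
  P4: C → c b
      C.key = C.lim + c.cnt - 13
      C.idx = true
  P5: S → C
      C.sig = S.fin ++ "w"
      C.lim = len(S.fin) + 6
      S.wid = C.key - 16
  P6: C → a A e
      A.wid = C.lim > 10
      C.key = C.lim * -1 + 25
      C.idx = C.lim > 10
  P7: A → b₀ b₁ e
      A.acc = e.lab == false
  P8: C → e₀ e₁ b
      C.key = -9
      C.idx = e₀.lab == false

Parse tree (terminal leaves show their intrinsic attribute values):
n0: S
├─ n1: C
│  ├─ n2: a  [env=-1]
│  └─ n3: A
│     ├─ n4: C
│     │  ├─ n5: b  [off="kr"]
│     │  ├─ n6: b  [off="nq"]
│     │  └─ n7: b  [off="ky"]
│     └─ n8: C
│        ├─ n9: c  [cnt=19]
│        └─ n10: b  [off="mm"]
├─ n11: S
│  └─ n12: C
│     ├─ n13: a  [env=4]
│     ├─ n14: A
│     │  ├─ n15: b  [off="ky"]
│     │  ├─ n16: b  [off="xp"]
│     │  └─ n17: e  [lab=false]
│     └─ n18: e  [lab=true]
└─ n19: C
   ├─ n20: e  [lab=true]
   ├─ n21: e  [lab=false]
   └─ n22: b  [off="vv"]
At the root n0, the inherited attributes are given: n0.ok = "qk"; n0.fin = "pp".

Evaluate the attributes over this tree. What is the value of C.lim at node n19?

1. n0.ok = "qk"  [given at root]
2. n0.fin = "pp"  [given at root]
3. n1.sig = "rpp"  ["r" ++ S₀.fin]
4. n1.lim = 0  [len(S₀.fin) - 2]
5. n2.env = -1  [terminal]
6. n3.wid = false  [C.lim > 0]
7. n4.sig = "vm"  ["vm"]
8. n4.lim = 21  [21]
9. n5.off = "kr"  [terminal]
10. n6.off = "nq"  [terminal]
11. n7.off = "ky"  [terminal]
12. n4.key = 11  [C.lim - 10]
13. n4.idx = true  [C.lim > 20]
14. n8.sig = "pv"  ["pv"]
15. n8.lim = 18  [C₀.key * -1 + 29]
16. n9.cnt = 19  [terminal]
17. n10.off = "mm"  [terminal]
18. n8.key = 24  [C.lim + c.cnt - 13]
19. n8.idx = true  [true]
20. n3.acc = true  [C₁.key > 23]
21. n1.key = 17  [C.lim * -2 + 17]
22. n1.idx = true  [C.lim == 0]
23. n11.ok = "rqk"  ["r" ++ S₀.ok]
24. n11.fin = "ppqk"  [S₀.fin ++ S₀.ok]
25. n12.sig = "ppqkw"  [S.fin ++ "w"]
26. n12.lim = 10  [len(S.fin) + 6]
27. n13.env = 4  [terminal]
28. n14.wid = false  [C.lim > 10]
29. n15.off = "ky"  [terminal]
30. n16.off = "xp"  [terminal]
31. n17.lab = false  [terminal]
32. n14.acc = true  [e.lab == false]
33. n18.lab = true  [terminal]
34. n12.key = 15  [C.lim * -1 + 25]
35. n12.idx = false  [C.lim > 10]
36. n11.wid = -1  [C.key - 16]
37. n19.sig = "rr"  ["rr"]
38. n19.lim = 25  [S₁.wid + C₀.key + 9]
39. n20.lab = true  [terminal]
40. n21.lab = false  [terminal]
41. n22.off = "vv"  [terminal]
42. n19.key = -9  [-9]
43. n19.idx = false  [e₀.lab == false]
44. n0.wid = -4  [C₀.key - 21]

25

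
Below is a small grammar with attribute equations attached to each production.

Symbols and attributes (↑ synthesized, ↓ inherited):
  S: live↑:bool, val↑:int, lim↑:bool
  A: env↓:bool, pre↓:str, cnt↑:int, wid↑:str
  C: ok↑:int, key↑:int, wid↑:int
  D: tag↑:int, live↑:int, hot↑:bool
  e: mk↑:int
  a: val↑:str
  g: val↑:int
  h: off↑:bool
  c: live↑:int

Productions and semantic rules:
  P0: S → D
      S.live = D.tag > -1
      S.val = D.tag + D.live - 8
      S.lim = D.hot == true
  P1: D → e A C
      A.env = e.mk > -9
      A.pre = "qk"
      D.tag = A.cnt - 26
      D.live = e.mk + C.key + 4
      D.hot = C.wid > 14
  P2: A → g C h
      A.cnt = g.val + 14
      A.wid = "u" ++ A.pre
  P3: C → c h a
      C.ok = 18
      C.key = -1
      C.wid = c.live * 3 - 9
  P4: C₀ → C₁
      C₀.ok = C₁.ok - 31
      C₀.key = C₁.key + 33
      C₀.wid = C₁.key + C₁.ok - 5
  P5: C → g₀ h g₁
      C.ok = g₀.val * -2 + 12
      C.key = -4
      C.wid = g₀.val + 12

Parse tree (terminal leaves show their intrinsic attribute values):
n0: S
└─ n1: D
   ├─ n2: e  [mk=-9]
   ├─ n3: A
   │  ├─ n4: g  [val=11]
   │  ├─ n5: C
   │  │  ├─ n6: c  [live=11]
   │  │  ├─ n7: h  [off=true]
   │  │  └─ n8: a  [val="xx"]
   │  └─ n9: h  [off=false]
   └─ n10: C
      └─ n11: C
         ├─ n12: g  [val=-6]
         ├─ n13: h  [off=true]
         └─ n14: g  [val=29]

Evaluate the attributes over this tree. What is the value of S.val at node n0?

15

1. n2.mk = -9  [terminal]
2. n3.env = false  [e.mk > -9]
3. n3.pre = "qk"  ["qk"]
4. n4.val = 11  [terminal]
5. n6.live = 11  [terminal]
6. n7.off = true  [terminal]
7. n8.val = "xx"  [terminal]
8. n5.ok = 18  [18]
9. n5.key = -1  [-1]
10. n5.wid = 24  [c.live * 3 - 9]
11. n9.off = false  [terminal]
12. n3.cnt = 25  [g.val + 14]
13. n3.wid = "uqk"  ["u" ++ A.pre]
14. n12.val = -6  [terminal]
15. n13.off = true  [terminal]
16. n14.val = 29  [terminal]
17. n11.ok = 24  [g₀.val * -2 + 12]
18. n11.key = -4  [-4]
19. n11.wid = 6  [g₀.val + 12]
20. n10.ok = -7  [C₁.ok - 31]
21. n10.key = 29  [C₁.key + 33]
22. n10.wid = 15  [C₁.key + C₁.ok - 5]
23. n1.tag = -1  [A.cnt - 26]
24. n1.live = 24  [e.mk + C.key + 4]
25. n1.hot = true  [C.wid > 14]
26. n0.live = false  [D.tag > -1]
27. n0.val = 15  [D.tag + D.live - 8]
28. n0.lim = true  [D.hot == true]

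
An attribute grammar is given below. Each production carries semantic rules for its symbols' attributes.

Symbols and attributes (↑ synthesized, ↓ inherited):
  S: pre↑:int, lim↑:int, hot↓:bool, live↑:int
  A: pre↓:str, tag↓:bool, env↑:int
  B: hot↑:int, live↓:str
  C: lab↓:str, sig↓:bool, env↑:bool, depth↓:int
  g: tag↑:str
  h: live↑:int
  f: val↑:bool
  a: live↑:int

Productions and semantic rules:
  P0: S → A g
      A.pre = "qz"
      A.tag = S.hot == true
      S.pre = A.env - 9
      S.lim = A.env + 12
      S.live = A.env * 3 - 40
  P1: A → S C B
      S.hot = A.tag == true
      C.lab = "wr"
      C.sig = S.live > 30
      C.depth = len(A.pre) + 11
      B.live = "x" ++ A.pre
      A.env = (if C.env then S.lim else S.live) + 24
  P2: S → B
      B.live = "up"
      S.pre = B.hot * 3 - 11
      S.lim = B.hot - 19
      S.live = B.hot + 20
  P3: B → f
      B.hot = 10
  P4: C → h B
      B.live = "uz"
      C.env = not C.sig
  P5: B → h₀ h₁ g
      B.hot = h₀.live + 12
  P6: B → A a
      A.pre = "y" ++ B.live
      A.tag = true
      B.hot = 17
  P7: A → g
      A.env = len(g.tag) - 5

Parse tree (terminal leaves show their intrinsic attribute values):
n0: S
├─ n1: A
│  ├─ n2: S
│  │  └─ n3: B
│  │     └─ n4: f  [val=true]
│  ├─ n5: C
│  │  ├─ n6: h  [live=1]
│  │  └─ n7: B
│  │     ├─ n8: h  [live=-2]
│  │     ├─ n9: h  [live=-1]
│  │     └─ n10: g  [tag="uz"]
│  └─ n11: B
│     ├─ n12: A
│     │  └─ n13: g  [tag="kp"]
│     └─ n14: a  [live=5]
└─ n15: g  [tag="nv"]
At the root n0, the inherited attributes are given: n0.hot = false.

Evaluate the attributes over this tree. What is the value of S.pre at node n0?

1. n0.hot = false  [given at root]
2. n1.pre = "qz"  ["qz"]
3. n1.tag = false  [S.hot == true]
4. n2.hot = false  [A.tag == true]
5. n3.live = "up"  ["up"]
6. n4.val = true  [terminal]
7. n3.hot = 10  [10]
8. n2.pre = 19  [B.hot * 3 - 11]
9. n2.lim = -9  [B.hot - 19]
10. n2.live = 30  [B.hot + 20]
11. n5.lab = "wr"  ["wr"]
12. n5.sig = false  [S.live > 30]
13. n5.depth = 13  [len(A.pre) + 11]
14. n6.live = 1  [terminal]
15. n7.live = "uz"  ["uz"]
16. n8.live = -2  [terminal]
17. n9.live = -1  [terminal]
18. n10.tag = "uz"  [terminal]
19. n7.hot = 10  [h₀.live + 12]
20. n5.env = true  [not C.sig]
21. n11.live = "xqz"  ["x" ++ A.pre]
22. n12.pre = "yxqz"  ["y" ++ B.live]
23. n12.tag = true  [true]
24. n13.tag = "kp"  [terminal]
25. n12.env = -3  [len(g.tag) - 5]
26. n14.live = 5  [terminal]
27. n11.hot = 17  [17]
28. n1.env = 15  [(if C.env then S.lim else S.live) + 24]
29. n15.tag = "nv"  [terminal]
30. n0.pre = 6  [A.env - 9]
31. n0.lim = 27  [A.env + 12]
32. n0.live = 5  [A.env * 3 - 40]

6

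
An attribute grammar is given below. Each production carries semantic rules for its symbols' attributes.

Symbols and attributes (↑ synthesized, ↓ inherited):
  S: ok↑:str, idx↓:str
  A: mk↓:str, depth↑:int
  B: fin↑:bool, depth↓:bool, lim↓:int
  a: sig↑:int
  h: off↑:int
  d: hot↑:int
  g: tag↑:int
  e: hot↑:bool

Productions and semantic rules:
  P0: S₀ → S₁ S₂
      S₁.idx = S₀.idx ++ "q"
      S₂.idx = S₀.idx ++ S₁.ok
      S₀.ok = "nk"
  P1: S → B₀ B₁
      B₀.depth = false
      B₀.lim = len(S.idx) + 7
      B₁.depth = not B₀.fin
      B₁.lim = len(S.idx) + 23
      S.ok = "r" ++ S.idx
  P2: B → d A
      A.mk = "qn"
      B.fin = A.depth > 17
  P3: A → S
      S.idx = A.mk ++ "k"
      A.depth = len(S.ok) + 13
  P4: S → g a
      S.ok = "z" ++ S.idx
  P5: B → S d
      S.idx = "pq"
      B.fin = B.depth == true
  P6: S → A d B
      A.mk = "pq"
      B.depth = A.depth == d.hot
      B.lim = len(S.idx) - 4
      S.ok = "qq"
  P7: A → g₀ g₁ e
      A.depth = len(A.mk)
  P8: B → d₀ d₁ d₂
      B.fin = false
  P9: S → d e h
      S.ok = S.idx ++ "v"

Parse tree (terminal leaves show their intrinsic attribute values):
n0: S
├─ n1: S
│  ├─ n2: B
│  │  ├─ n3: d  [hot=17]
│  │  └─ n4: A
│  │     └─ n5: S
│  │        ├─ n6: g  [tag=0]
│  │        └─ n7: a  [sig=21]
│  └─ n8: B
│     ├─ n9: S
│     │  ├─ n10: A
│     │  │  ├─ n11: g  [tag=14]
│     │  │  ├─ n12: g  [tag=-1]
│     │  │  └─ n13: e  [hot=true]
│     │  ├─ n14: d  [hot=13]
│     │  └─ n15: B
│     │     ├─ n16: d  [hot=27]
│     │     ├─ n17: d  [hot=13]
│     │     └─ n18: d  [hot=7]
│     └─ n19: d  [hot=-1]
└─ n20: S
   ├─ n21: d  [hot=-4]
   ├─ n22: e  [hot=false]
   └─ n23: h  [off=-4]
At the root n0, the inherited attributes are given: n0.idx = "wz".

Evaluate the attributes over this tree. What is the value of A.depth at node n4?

17

1. n0.idx = "wz"  [given at root]
2. n1.idx = "wzq"  [S₀.idx ++ "q"]
3. n2.depth = false  [false]
4. n2.lim = 10  [len(S.idx) + 7]
5. n3.hot = 17  [terminal]
6. n4.mk = "qn"  ["qn"]
7. n5.idx = "qnk"  [A.mk ++ "k"]
8. n6.tag = 0  [terminal]
9. n7.sig = 21  [terminal]
10. n5.ok = "zqnk"  ["z" ++ S.idx]
11. n4.depth = 17  [len(S.ok) + 13]
12. n2.fin = false  [A.depth > 17]
13. n8.depth = true  [not B₀.fin]
14. n8.lim = 26  [len(S.idx) + 23]
15. n9.idx = "pq"  ["pq"]
16. n10.mk = "pq"  ["pq"]
17. n11.tag = 14  [terminal]
18. n12.tag = -1  [terminal]
19. n13.hot = true  [terminal]
20. n10.depth = 2  [len(A.mk)]
21. n14.hot = 13  [terminal]
22. n15.depth = false  [A.depth == d.hot]
23. n15.lim = -2  [len(S.idx) - 4]
24. n16.hot = 27  [terminal]
25. n17.hot = 13  [terminal]
26. n18.hot = 7  [terminal]
27. n15.fin = false  [false]
28. n9.ok = "qq"  ["qq"]
29. n19.hot = -1  [terminal]
30. n8.fin = true  [B.depth == true]
31. n1.ok = "rwzq"  ["r" ++ S.idx]
32. n20.idx = "wzrwzq"  [S₀.idx ++ S₁.ok]
33. n21.hot = -4  [terminal]
34. n22.hot = false  [terminal]
35. n23.off = -4  [terminal]
36. n20.ok = "wzrwzqv"  [S.idx ++ "v"]
37. n0.ok = "nk"  ["nk"]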